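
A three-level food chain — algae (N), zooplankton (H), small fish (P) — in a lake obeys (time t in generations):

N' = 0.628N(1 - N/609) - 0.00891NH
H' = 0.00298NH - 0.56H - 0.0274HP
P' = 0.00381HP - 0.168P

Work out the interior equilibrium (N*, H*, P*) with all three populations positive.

N* ≈ 228, H* ≈ 44.1, P* ≈ 4.36

From dP/dt = 0: 0.00381H* = 0.168, so H* = 44.1.
From dN/dt = 0: 0.628(1 - N*/609) = 0.00891·44.1, giving N* = 609·(1 - 0.626) = 228.
From dH/dt = 0: 0.00298·228 - 0.56 = 0.0274P*, so P* = 0.119/0.0274 = 4.36.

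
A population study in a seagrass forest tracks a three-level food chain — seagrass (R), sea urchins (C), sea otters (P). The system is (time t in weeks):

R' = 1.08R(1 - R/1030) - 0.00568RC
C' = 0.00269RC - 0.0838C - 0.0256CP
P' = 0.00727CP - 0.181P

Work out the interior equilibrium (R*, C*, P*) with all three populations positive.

R* ≈ 895, C* ≈ 24.9, P* ≈ 90.8

From dP/dt = 0: 0.00727C* = 0.181, so C* = 24.9.
From dR/dt = 0: 1.08(1 - R*/1030) = 0.00568·24.9, giving R* = 1030·(1 - 0.131) = 895.
From dC/dt = 0: 0.00269·895 - 0.0838 = 0.0256P*, so P* = 2.32/0.0256 = 90.8.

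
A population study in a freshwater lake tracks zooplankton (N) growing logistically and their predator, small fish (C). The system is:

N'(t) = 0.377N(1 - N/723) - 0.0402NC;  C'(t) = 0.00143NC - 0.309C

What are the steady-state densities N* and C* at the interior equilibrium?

From dC/dt = 0 with C > 0: 0.00143N* = 0.309, so N* = 216.
Substitute into dN/dt = 0: 0.377(1 - 216/723) = 0.0402C*.
The bracket is 0.701, giving C* = 0.264/0.0402 = 6.58.

N* ≈ 216, C* ≈ 6.58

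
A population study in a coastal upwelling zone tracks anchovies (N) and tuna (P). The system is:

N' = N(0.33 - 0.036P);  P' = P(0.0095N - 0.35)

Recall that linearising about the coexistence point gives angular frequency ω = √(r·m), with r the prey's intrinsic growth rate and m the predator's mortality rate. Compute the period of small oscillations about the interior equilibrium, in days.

Here r = 0.33 and m = 0.35, so r·m = 0.115.
ω = √0.115 = 0.34 per day, hence T = 2π/ω ≈ 18.5 days.

T ≈ 18.5 days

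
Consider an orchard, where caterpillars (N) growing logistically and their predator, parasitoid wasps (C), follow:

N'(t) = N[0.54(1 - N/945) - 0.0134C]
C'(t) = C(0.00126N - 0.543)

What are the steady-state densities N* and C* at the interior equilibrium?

From dC/dt = 0 with C > 0: 0.00126N* = 0.543, so N* = 431.
Substitute into dN/dt = 0: 0.54(1 - 431/945) = 0.0134C*.
The bracket is 0.544, giving C* = 0.294/0.0134 = 21.9.

N* ≈ 431, C* ≈ 21.9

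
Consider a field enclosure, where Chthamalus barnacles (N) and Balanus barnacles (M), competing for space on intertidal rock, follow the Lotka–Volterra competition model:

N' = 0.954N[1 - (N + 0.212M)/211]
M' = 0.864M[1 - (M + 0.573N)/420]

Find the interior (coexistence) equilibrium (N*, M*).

N* ≈ 139, M* ≈ 340

Setting both brackets to zero gives the nullclines N + 0.212M = 211 and 0.573N + M = 420.
Substituting M = 420 - 0.573N into the first: N(1 - 0.212·0.573) = 211 - 0.212·420.
So N* = 122/0.879 = 139, and then M* = 420 - 0.573·139 = 340.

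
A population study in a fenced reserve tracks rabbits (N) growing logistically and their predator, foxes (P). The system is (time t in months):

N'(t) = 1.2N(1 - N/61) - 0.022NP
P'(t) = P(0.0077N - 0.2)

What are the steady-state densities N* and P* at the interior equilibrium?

From dP/dt = 0 with P > 0: 0.0077N* = 0.2, so N* = 26.
Substitute into dN/dt = 0: 1.2(1 - 26/61) = 0.022P*.
The bracket is 0.574, giving P* = 0.689/0.022 = 31.3.

N* ≈ 26, P* ≈ 31.3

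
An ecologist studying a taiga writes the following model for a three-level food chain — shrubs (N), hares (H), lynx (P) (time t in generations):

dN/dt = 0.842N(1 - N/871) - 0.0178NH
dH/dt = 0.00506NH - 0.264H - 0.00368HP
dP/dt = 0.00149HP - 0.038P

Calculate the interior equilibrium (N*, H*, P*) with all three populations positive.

From dP/dt = 0: 0.00149H* = 0.038, so H* = 25.5.
From dN/dt = 0: 0.842(1 - N*/871) = 0.0178·25.5, giving N* = 871·(1 - 0.539) = 401.
From dH/dt = 0: 0.00506·401 - 0.264 = 0.00368P*, so P* = 1.77/0.00368 = 480.

N* ≈ 401, H* ≈ 25.5, P* ≈ 480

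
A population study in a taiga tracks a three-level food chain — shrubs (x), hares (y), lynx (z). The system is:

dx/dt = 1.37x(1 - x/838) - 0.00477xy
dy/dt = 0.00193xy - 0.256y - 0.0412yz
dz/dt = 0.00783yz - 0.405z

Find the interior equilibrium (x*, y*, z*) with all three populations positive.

x* ≈ 687, y* ≈ 51.7, z* ≈ 26

From dz/dt = 0: 0.00783y* = 0.405, so y* = 51.7.
From dx/dt = 0: 1.37(1 - x*/838) = 0.00477·51.7, giving x* = 838·(1 - 0.18) = 687.
From dy/dt = 0: 0.00193·687 - 0.256 = 0.0412z*, so z* = 1.07/0.0412 = 26.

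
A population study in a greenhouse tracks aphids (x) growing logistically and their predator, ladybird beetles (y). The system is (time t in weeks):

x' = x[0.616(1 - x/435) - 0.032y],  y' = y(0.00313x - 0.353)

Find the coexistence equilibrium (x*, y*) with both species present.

x* ≈ 113, y* ≈ 14.3

From dy/dt = 0 with y > 0: 0.00313x* = 0.353, so x* = 113.
Substitute into dx/dt = 0: 0.616(1 - 113/435) = 0.032y*.
The bracket is 0.741, giving y* = 0.456/0.032 = 14.3.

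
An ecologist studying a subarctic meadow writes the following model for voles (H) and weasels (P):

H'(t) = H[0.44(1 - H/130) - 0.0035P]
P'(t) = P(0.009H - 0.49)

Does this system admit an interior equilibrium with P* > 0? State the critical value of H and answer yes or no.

The predator equation gives dP/dt > 0 only when H > 0.49/0.009 = 54.4.
Without the predator, H → K = 130. Since 130 > 54.4, the predator can invade and persist.

Threshold H = 54.4; K > 54.4, so yes, the predator persists.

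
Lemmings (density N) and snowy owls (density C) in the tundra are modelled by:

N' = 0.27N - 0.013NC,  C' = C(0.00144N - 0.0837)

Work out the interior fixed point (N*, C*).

Set dC/dt = 0 with C > 0: 0.00144N - 0.0837 = 0, so N* = 0.0837/0.00144 = 58.1.
Set dN/dt = 0 with N > 0: 0.27 - 0.013C = 0, so C* = 0.27/0.013 = 20.8.

N* ≈ 58.1, C* ≈ 20.8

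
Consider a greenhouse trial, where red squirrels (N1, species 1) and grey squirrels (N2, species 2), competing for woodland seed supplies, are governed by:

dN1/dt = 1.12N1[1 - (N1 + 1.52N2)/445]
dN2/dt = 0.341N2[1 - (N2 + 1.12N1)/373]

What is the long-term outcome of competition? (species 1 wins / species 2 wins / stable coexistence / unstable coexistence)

unstable coexistence (outcome depends on initial conditions)

Compare the nullcline intercepts: K1/α12 = 445/1.52 = 293 < K2 = 373; K2/α21 = 373/1.12 = 333 < K1 = 445.
Since both are reversed, neither can invade when rare; the interior point is a saddle.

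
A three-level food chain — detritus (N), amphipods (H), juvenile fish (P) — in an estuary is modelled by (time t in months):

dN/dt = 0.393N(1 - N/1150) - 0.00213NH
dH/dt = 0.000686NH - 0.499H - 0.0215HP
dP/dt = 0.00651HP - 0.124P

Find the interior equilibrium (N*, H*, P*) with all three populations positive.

N* ≈ 1030, H* ≈ 19, P* ≈ 9.7

From dP/dt = 0: 0.00651H* = 0.124, so H* = 19.
From dN/dt = 0: 0.393(1 - N*/1150) = 0.00213·19, giving N* = 1150·(1 - 0.103) = 1030.
From dH/dt = 0: 0.000686·1030 - 0.499 = 0.0215P*, so P* = 0.208/0.0215 = 9.7.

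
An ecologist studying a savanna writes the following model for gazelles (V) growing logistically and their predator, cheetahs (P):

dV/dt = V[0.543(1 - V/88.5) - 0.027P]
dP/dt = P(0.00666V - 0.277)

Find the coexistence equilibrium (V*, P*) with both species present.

From dP/dt = 0 with P > 0: 0.00666V* = 0.277, so V* = 41.6.
Substitute into dV/dt = 0: 0.543(1 - 41.6/88.5) = 0.027P*.
The bracket is 0.53, giving P* = 0.288/0.027 = 10.7.

V* ≈ 41.6, P* ≈ 10.7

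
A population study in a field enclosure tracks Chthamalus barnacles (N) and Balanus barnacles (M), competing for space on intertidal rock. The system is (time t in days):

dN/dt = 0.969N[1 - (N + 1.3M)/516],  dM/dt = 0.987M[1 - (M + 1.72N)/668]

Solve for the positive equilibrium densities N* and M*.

Setting both brackets to zero gives the nullclines N + 1.3M = 516 and 1.72N + M = 668.
Substituting M = 668 - 1.72N into the first: N(1 - 1.3·1.72) = 516 - 1.3·668.
So N* = -352/-1.24 = 285, and then M* = 668 - 1.72·285 = 178.

N* ≈ 285, M* ≈ 178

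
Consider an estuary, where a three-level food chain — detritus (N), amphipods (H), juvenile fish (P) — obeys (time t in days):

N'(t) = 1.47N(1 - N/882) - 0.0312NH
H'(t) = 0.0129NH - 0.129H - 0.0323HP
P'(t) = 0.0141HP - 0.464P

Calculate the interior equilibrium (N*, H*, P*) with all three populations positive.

N* ≈ 266, H* ≈ 32.9, P* ≈ 102

From dP/dt = 0: 0.0141H* = 0.464, so H* = 32.9.
From dN/dt = 0: 1.47(1 - N*/882) = 0.0312·32.9, giving N* = 882·(1 - 0.698) = 266.
From dH/dt = 0: 0.0129·266 - 0.129 = 0.0323P*, so P* = 3.3/0.0323 = 102.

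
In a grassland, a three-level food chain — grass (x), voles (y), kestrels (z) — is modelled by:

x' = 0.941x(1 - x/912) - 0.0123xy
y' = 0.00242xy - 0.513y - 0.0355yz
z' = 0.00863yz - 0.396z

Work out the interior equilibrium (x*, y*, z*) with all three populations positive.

From dz/dt = 0: 0.00863y* = 0.396, so y* = 45.9.
From dx/dt = 0: 0.941(1 - x*/912) = 0.0123·45.9, giving x* = 912·(1 - 0.6) = 365.
From dy/dt = 0: 0.00242·365 - 0.513 = 0.0355z*, so z* = 0.37/0.0355 = 10.4.

x* ≈ 365, y* ≈ 45.9, z* ≈ 10.4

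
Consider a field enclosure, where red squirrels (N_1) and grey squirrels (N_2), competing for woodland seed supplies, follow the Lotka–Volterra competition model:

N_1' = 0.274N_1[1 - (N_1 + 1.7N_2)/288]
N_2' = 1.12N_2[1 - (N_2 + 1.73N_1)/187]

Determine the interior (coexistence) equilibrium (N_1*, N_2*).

Setting both brackets to zero gives the nullclines N_1 + 1.7N_2 = 288 and 1.73N_1 + N_2 = 187.
Substituting N_2 = 187 - 1.73N_1 into the first: N_1(1 - 1.7·1.73) = 288 - 1.7·187.
So N_1* = -29.9/-1.94 = 15.4, and then N_2* = 187 - 1.73·15.4 = 160.

N_1* ≈ 15.4, N_2* ≈ 160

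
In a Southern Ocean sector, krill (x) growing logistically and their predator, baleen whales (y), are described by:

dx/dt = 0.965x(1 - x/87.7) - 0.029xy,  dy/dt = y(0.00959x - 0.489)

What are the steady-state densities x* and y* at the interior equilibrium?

x* ≈ 51, y* ≈ 13.9

From dy/dt = 0 with y > 0: 0.00959x* = 0.489, so x* = 51.
Substitute into dx/dt = 0: 0.965(1 - 51/87.7) = 0.029y*.
The bracket is 0.419, giving y* = 0.404/0.029 = 13.9.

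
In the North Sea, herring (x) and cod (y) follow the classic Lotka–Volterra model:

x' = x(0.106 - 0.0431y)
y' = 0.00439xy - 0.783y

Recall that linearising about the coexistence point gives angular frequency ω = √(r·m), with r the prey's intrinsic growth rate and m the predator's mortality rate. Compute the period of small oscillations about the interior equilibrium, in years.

T ≈ 21.8 years

Here r = 0.106 and m = 0.783, so r·m = 0.083.
ω = √0.083 = 0.288 per year, hence T = 2π/ω ≈ 21.8 years.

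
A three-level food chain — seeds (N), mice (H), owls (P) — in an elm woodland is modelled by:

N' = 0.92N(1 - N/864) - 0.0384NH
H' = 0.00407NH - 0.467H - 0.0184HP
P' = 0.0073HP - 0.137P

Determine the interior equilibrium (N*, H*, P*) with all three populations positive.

N* ≈ 187, H* ≈ 18.8, P* ≈ 16

From dP/dt = 0: 0.0073H* = 0.137, so H* = 18.8.
From dN/dt = 0: 0.92(1 - N*/864) = 0.0384·18.8, giving N* = 864·(1 - 0.783) = 187.
From dH/dt = 0: 0.00407·187 - 0.467 = 0.0184P*, so P* = 0.295/0.0184 = 16.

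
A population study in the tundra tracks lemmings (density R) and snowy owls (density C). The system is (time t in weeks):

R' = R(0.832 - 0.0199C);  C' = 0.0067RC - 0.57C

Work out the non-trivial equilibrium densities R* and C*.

Set dC/dt = 0 with C > 0: 0.0067R - 0.57 = 0, so R* = 0.57/0.0067 = 85.1.
Set dR/dt = 0 with R > 0: 0.832 - 0.0199C = 0, so C* = 0.832/0.0199 = 41.8.

R* ≈ 85.1, C* ≈ 41.8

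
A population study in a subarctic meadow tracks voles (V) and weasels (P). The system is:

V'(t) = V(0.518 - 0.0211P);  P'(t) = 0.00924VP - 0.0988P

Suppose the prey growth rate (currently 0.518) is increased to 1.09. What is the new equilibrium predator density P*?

P* ≈ 51.7

At the interior fixed point, setting dV/dt = 0 with V > 0 fixes P* = (prey growth rate)/(VP coefficient) — independent of the other coefficients.
With the change, P* = 1.09/0.0211 = 51.7; it rises from 24.5.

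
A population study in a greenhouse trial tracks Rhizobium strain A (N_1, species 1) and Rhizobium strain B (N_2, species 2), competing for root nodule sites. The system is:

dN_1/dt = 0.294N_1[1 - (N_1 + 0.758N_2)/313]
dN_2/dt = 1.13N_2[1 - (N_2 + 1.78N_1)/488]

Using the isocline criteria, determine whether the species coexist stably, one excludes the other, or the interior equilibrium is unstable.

Compare the nullcline intercepts: K1/α12 = 313/0.758 = 413 < K2 = 488; K2/α21 = 488/1.78 = 274 < K1 = 313.
Since both are reversed, neither can invade when rare; the interior point is a saddle.

unstable coexistence (outcome depends on initial conditions)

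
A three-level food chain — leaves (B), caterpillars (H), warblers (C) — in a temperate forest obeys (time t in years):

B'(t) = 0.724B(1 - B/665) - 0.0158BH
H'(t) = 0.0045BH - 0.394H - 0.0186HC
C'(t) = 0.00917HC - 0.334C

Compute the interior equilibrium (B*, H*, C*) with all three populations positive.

B* ≈ 136, H* ≈ 36.4, C* ≈ 11.8

From dC/dt = 0: 0.00917H* = 0.334, so H* = 36.4.
From dB/dt = 0: 0.724(1 - B*/665) = 0.0158·36.4, giving B* = 665·(1 - 0.795) = 136.
From dH/dt = 0: 0.0045·136 - 0.394 = 0.0186C*, so C* = 0.22/0.0186 = 11.8.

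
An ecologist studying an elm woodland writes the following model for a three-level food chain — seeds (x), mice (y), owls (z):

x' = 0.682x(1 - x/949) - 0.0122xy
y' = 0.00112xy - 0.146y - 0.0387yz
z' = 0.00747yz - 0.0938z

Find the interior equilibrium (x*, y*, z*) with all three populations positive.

From dz/dt = 0: 0.00747y* = 0.0938, so y* = 12.6.
From dx/dt = 0: 0.682(1 - x*/949) = 0.0122·12.6, giving x* = 949·(1 - 0.225) = 736.
From dy/dt = 0: 0.00112·736 - 0.146 = 0.0387z*, so z* = 0.678/0.0387 = 17.5.

x* ≈ 736, y* ≈ 12.6, z* ≈ 17.5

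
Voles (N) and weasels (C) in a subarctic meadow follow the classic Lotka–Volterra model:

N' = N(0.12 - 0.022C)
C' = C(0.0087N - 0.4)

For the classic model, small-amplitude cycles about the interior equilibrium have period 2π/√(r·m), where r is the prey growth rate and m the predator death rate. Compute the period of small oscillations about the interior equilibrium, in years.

Here r = 0.12 and m = 0.4, so r·m = 0.048.
ω = √0.048 = 0.219 per year, hence T = 2π/ω ≈ 28.7 years.

T ≈ 28.7 years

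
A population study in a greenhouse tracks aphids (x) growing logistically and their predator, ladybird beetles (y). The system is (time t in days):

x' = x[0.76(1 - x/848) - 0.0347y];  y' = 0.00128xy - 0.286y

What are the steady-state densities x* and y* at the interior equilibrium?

From dy/dt = 0 with y > 0: 0.00128x* = 0.286, so x* = 223.
Substitute into dx/dt = 0: 0.76(1 - 223/848) = 0.0347y*.
The bracket is 0.737, giving y* = 0.56/0.0347 = 16.1.

x* ≈ 223, y* ≈ 16.1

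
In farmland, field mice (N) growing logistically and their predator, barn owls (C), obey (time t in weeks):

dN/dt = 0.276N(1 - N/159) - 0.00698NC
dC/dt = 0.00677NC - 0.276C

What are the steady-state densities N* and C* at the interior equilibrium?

From dC/dt = 0 with C > 0: 0.00677N* = 0.276, so N* = 40.8.
Substitute into dN/dt = 0: 0.276(1 - 40.8/159) = 0.00698C*.
The bracket is 0.744, giving C* = 0.205/0.00698 = 29.4.

N* ≈ 40.8, C* ≈ 29.4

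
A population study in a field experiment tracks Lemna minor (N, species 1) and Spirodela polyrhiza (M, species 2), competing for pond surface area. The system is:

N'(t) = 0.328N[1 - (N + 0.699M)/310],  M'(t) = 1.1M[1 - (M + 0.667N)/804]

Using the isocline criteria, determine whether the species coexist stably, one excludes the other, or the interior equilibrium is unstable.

species 2 excludes species 1

Compare the nullcline intercepts: K1/α12 = 310/0.699 = 443 < K2 = 804; K2/α21 = 804/0.667 = 1210 > K1 = 310.
Since the inequalities point opposite ways, species 2 can invade but species 1 cannot.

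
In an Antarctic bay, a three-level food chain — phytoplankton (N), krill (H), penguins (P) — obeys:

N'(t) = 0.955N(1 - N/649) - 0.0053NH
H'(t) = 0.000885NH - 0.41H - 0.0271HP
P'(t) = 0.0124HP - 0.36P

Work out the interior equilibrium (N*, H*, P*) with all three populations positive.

N* ≈ 544, H* ≈ 29, P* ≈ 2.65

From dP/dt = 0: 0.0124H* = 0.36, so H* = 29.
From dN/dt = 0: 0.955(1 - N*/649) = 0.0053·29, giving N* = 649·(1 - 0.161) = 544.
From dH/dt = 0: 0.000885·544 - 0.41 = 0.0271P*, so P* = 0.0718/0.0271 = 2.65.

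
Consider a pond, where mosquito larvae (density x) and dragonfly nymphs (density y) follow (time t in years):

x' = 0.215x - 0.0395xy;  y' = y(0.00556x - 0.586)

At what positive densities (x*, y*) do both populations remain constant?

x* ≈ 105, y* ≈ 5.44

Set dy/dt = 0 with y > 0: 0.00556x - 0.586 = 0, so x* = 0.586/0.00556 = 105.
Set dx/dt = 0 with x > 0: 0.215 - 0.0395y = 0, so y* = 0.215/0.0395 = 5.44.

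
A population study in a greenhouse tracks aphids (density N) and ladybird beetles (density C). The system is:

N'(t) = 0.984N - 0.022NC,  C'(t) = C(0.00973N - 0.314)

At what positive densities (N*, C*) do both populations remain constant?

N* ≈ 32.3, C* ≈ 44.7

Set dC/dt = 0 with C > 0: 0.00973N - 0.314 = 0, so N* = 0.314/0.00973 = 32.3.
Set dN/dt = 0 with N > 0: 0.984 - 0.022C = 0, so C* = 0.984/0.022 = 44.7.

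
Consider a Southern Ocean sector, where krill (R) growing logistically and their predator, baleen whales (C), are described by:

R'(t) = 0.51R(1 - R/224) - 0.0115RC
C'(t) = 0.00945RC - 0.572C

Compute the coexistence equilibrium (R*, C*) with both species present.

From dC/dt = 0 with C > 0: 0.00945R* = 0.572, so R* = 60.5.
Substitute into dR/dt = 0: 0.51(1 - 60.5/224) = 0.0115C*.
The bracket is 0.73, giving C* = 0.372/0.0115 = 32.4.

R* ≈ 60.5, C* ≈ 32.4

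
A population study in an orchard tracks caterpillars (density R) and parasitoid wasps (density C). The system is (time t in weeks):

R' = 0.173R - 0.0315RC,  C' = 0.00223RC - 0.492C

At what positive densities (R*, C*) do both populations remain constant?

Set dC/dt = 0 with C > 0: 0.00223R - 0.492 = 0, so R* = 0.492/0.00223 = 221.
Set dR/dt = 0 with R > 0: 0.173 - 0.0315C = 0, so C* = 0.173/0.0315 = 5.49.

R* ≈ 221, C* ≈ 5.49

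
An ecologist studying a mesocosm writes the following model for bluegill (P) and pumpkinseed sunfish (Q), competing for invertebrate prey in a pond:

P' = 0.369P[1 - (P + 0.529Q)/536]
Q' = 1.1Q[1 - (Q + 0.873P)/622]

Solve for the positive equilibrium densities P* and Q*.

P* ≈ 385, Q* ≈ 286

Setting both brackets to zero gives the nullclines P + 0.529Q = 536 and 0.873P + Q = 622.
Substituting Q = 622 - 0.873P into the first: P(1 - 0.529·0.873) = 536 - 0.529·622.
So P* = 207/0.538 = 385, and then Q* = 622 - 0.873·385 = 286.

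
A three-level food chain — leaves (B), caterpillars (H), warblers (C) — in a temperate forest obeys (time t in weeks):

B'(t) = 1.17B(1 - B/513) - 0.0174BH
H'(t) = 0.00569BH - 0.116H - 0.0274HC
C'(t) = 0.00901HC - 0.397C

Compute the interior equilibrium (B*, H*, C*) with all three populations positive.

B* ≈ 177, H* ≈ 44.1, C* ≈ 32.5

From dC/dt = 0: 0.00901H* = 0.397, so H* = 44.1.
From dB/dt = 0: 1.17(1 - B*/513) = 0.0174·44.1, giving B* = 513·(1 - 0.655) = 177.
From dH/dt = 0: 0.00569·177 - 0.116 = 0.0274C*, so C* = 0.89/0.0274 = 32.5.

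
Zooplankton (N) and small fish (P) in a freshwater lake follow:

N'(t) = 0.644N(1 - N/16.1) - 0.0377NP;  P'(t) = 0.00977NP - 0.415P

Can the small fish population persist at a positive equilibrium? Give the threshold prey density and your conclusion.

The predator equation gives dP/dt > 0 only when N > 0.415/0.00977 = 42.5.
Without the predator, N → K = 16.1. Since 16.1 < 42.5, the predator cannot invade.

Threshold N = 42.5; K < 42.5, so no, the predator goes extinct.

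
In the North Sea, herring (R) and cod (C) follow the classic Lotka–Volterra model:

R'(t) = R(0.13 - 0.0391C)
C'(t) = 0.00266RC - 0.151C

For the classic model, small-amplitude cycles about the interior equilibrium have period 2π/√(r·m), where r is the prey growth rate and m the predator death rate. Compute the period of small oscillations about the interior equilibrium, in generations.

Here r = 0.13 and m = 0.151, so r·m = 0.0196.
ω = √0.0196 = 0.14 per generation, hence T = 2π/ω ≈ 44.8 generations.

T ≈ 44.8 generations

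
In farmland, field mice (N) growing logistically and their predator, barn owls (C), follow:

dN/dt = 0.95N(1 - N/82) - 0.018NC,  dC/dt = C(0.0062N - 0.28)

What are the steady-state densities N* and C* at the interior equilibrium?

N* ≈ 45.2, C* ≈ 23.7

From dC/dt = 0 with C > 0: 0.0062N* = 0.28, so N* = 45.2.
Substitute into dN/dt = 0: 0.95(1 - 45.2/82) = 0.018C*.
The bracket is 0.449, giving C* = 0.427/0.018 = 23.7.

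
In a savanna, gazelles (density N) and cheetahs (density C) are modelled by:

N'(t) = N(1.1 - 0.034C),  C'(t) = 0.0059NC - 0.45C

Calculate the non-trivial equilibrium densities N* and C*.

N* ≈ 76.3, C* ≈ 32.4

Set dC/dt = 0 with C > 0: 0.0059N - 0.45 = 0, so N* = 0.45/0.0059 = 76.3.
Set dN/dt = 0 with N > 0: 1.1 - 0.034C = 0, so C* = 1.1/0.034 = 32.4.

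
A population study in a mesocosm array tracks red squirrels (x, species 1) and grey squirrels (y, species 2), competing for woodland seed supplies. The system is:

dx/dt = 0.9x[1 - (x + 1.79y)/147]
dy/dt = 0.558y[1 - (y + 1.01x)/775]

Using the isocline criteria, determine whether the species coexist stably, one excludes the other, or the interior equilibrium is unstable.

species 2 excludes species 1

Compare the nullcline intercepts: K1/α12 = 147/1.79 = 82.1 < K2 = 775; K2/α21 = 775/1.01 = 767 > K1 = 147.
Since the inequalities point opposite ways, species 2 can invade but species 1 cannot.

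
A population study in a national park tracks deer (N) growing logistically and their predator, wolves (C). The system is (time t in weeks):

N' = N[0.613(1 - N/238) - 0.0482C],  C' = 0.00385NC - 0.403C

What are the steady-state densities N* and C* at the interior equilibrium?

From dC/dt = 0 with C > 0: 0.00385N* = 0.403, so N* = 105.
Substitute into dN/dt = 0: 0.613(1 - 105/238) = 0.0482C*.
The bracket is 0.56, giving C* = 0.343/0.0482 = 7.12.

N* ≈ 105, C* ≈ 7.12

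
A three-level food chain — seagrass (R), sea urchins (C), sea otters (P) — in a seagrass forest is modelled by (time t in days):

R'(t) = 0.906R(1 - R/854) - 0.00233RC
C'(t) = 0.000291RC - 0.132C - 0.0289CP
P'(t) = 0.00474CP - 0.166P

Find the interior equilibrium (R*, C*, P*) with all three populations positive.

From dP/dt = 0: 0.00474C* = 0.166, so C* = 35.
From dR/dt = 0: 0.906(1 - R*/854) = 0.00233·35, giving R* = 854·(1 - 0.0901) = 777.
From dC/dt = 0: 0.000291·777 - 0.132 = 0.0289P*, so P* = 0.0941/0.0289 = 3.26.

R* ≈ 777, C* ≈ 35, P* ≈ 3.26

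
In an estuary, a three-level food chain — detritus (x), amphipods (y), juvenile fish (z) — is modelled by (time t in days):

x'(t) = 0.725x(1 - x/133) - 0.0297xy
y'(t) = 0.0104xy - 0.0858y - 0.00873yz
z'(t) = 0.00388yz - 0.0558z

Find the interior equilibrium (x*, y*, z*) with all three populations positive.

From dz/dt = 0: 0.00388y* = 0.0558, so y* = 14.4.
From dx/dt = 0: 0.725(1 - x*/133) = 0.0297·14.4, giving x* = 133·(1 - 0.589) = 54.6.
From dy/dt = 0: 0.0104·54.6 - 0.0858 = 0.00873z*, so z* = 0.482/0.00873 = 55.3.

x* ≈ 54.6, y* ≈ 14.4, z* ≈ 55.3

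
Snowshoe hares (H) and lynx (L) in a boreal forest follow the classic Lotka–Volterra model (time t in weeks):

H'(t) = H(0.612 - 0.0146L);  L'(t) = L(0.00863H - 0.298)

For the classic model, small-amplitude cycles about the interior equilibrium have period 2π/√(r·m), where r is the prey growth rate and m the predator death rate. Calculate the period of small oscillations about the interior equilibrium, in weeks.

Here r = 0.612 and m = 0.298, so r·m = 0.182.
ω = √0.182 = 0.427 per week, hence T = 2π/ω ≈ 14.7 weeks.

T ≈ 14.7 weeks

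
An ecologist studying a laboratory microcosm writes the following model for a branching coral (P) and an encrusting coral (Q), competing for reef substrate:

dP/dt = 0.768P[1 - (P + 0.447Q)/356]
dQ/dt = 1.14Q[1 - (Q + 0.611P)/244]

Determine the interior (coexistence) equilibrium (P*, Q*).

Setting both brackets to zero gives the nullclines P + 0.447Q = 356 and 0.611P + Q = 244.
Substituting Q = 244 - 0.611P into the first: P(1 - 0.447·0.611) = 356 - 0.447·244.
So P* = 247/0.727 = 340, and then Q* = 244 - 0.611·340 = 36.4.

P* ≈ 340, Q* ≈ 36.4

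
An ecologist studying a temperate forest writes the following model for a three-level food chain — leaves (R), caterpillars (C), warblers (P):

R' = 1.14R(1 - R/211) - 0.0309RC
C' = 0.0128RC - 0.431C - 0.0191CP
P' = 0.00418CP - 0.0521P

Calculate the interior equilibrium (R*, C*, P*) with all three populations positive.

R* ≈ 140, C* ≈ 12.5, P* ≈ 71.1

From dP/dt = 0: 0.00418C* = 0.0521, so C* = 12.5.
From dR/dt = 0: 1.14(1 - R*/211) = 0.0309·12.5, giving R* = 211·(1 - 0.338) = 140.
From dC/dt = 0: 0.0128·140 - 0.431 = 0.0191P*, so P* = 1.36/0.0191 = 71.1.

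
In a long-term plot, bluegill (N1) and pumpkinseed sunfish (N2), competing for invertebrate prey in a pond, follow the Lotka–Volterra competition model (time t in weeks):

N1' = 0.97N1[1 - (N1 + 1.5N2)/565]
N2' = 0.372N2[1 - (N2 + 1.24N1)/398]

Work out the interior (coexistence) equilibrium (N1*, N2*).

Setting both brackets to zero gives the nullclines N1 + 1.5N2 = 565 and 1.24N1 + N2 = 398.
Substituting N2 = 398 - 1.24N1 into the first: N1(1 - 1.5·1.24) = 565 - 1.5·398.
So N1* = -32/-0.86 = 37.2, and then N2* = 398 - 1.24·37.2 = 352.

N1* ≈ 37.2, N2* ≈ 352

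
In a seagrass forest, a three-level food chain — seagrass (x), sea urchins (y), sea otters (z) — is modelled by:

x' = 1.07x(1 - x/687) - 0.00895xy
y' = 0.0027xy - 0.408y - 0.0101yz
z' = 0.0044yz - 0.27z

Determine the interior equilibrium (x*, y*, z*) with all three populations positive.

x* ≈ 334, y* ≈ 61.4, z* ≈ 49

From dz/dt = 0: 0.0044y* = 0.27, so y* = 61.4.
From dx/dt = 0: 1.07(1 - x*/687) = 0.00895·61.4, giving x* = 687·(1 - 0.513) = 334.
From dy/dt = 0: 0.0027·334 - 0.408 = 0.0101z*, so z* = 0.495/0.0101 = 49.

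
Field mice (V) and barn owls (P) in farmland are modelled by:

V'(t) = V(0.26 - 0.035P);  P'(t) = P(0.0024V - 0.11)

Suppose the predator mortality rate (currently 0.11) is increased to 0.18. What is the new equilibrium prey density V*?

At the interior fixed point, setting dP/dt = 0 with P > 0 fixes V* = (predator death rate)/(VP coefficient) — independent of the other coefficients.
With the change, V* = 0.18/0.0024 = 75; it rises from 45.8.

V* ≈ 75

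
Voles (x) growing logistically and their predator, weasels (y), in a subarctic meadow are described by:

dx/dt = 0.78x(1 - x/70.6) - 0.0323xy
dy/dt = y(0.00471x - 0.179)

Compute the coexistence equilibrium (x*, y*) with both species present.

From dy/dt = 0 with y > 0: 0.00471x* = 0.179, so x* = 38.
Substitute into dx/dt = 0: 0.78(1 - 38/70.6) = 0.0323y*.
The bracket is 0.462, giving y* = 0.36/0.0323 = 11.1.

x* ≈ 38, y* ≈ 11.1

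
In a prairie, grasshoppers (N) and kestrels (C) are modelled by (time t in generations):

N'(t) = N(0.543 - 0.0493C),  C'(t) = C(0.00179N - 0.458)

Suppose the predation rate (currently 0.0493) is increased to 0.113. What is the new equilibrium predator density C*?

C* ≈ 4.81

At the interior fixed point, setting dN/dt = 0 with N > 0 fixes C* = (prey growth rate)/(NC coefficient) — independent of the other coefficients.
With the change, C* = 0.543/0.113 = 4.81; it falls from 11.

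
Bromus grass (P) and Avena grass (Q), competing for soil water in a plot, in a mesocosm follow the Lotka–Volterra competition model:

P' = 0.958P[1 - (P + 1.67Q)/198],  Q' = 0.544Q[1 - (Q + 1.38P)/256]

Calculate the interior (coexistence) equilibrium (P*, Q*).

P* ≈ 176, Q* ≈ 13.2

Setting both brackets to zero gives the nullclines P + 1.67Q = 198 and 1.38P + Q = 256.
Substituting Q = 256 - 1.38P into the first: P(1 - 1.67·1.38) = 198 - 1.67·256.
So P* = -230/-1.3 = 176, and then Q* = 256 - 1.38·176 = 13.2.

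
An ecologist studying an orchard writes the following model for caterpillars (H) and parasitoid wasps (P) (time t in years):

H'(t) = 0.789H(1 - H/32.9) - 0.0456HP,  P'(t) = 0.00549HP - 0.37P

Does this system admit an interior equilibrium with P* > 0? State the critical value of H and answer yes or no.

The predator equation gives dP/dt > 0 only when H > 0.37/0.00549 = 67.4.
Without the predator, H → K = 32.9. Since 32.9 < 67.4, the predator cannot invade.

Threshold H = 67.4; K < 67.4, so no, the predator goes extinct.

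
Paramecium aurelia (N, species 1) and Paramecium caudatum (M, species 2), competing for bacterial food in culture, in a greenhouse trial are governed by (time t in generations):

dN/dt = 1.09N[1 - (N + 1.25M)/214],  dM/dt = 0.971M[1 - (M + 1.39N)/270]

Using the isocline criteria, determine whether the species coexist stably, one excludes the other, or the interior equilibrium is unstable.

Compare the nullcline intercepts: K1/α12 = 214/1.25 = 171 < K2 = 270; K2/α21 = 270/1.39 = 194 < K1 = 214.
Since both are reversed, neither can invade when rare; the interior point is a saddle.

unstable coexistence (outcome depends on initial conditions)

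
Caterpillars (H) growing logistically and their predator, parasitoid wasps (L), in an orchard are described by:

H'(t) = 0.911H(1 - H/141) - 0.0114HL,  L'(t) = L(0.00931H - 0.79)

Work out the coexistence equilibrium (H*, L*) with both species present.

H* ≈ 84.9, L* ≈ 31.8

From dL/dt = 0 with L > 0: 0.00931H* = 0.79, so H* = 84.9.
Substitute into dH/dt = 0: 0.911(1 - 84.9/141) = 0.0114L*.
The bracket is 0.398, giving L* = 0.363/0.0114 = 31.8.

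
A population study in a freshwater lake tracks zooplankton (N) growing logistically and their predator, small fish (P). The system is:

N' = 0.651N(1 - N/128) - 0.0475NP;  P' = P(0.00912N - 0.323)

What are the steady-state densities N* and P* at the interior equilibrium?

N* ≈ 35.4, P* ≈ 9.91

From dP/dt = 0 with P > 0: 0.00912N* = 0.323, so N* = 35.4.
Substitute into dN/dt = 0: 0.651(1 - 35.4/128) = 0.0475P*.
The bracket is 0.723, giving P* = 0.471/0.0475 = 9.91.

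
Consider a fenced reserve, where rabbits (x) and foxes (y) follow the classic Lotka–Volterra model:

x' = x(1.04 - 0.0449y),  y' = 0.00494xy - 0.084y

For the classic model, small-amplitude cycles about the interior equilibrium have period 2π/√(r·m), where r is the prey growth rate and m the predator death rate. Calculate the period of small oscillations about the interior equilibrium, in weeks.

Here r = 1.04 and m = 0.084, so r·m = 0.0874.
ω = √0.0874 = 0.296 per week, hence T = 2π/ω ≈ 21.3 weeks.

T ≈ 21.3 weeks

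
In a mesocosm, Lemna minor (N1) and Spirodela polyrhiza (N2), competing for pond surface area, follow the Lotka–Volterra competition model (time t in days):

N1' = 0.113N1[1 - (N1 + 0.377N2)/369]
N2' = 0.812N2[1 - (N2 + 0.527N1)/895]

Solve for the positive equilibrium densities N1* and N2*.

N1* ≈ 39.4, N2* ≈ 874

Setting both brackets to zero gives the nullclines N1 + 0.377N2 = 369 and 0.527N1 + N2 = 895.
Substituting N2 = 895 - 0.527N1 into the first: N1(1 - 0.377·0.527) = 369 - 0.377·895.
So N1* = 31.6/0.801 = 39.4, and then N2* = 895 - 0.527·39.4 = 874.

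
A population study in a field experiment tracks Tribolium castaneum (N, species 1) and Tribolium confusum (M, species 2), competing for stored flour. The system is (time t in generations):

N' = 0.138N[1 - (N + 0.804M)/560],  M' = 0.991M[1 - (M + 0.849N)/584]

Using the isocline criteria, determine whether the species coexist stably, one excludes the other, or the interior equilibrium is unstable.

stable coexistence

Compare the nullcline intercepts: K1/α12 = 560/0.804 = 697 > K2 = 584; K2/α21 = 584/0.849 = 688 > K1 = 560.
Since both inequalities hold, each species can invade when rare, so the interior equilibrium is stable.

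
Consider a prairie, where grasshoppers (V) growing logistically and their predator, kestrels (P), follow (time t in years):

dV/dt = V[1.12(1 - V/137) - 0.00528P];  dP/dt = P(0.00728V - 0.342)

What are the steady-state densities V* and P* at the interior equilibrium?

V* ≈ 47, P* ≈ 139

From dP/dt = 0 with P > 0: 0.00728V* = 0.342, so V* = 47.
Substitute into dV/dt = 0: 1.12(1 - 47/137) = 0.00528P*.
The bracket is 0.657, giving P* = 0.736/0.00528 = 139.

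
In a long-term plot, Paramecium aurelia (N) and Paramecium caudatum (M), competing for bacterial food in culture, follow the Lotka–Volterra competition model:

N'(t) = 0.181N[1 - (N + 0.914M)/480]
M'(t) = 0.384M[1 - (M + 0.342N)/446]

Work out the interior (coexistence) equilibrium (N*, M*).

N* ≈ 105, M* ≈ 410

Setting both brackets to zero gives the nullclines N + 0.914M = 480 and 0.342N + M = 446.
Substituting M = 446 - 0.342N into the first: N(1 - 0.914·0.342) = 480 - 0.914·446.
So N* = 72.4/0.687 = 105, and then M* = 446 - 0.342·105 = 410.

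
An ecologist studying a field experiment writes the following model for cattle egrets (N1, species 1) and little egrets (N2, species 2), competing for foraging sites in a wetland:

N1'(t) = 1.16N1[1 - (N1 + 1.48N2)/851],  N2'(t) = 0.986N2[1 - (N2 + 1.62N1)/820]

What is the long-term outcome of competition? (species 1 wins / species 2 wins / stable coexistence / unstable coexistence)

unstable coexistence (outcome depends on initial conditions)

Compare the nullcline intercepts: K1/α12 = 851/1.48 = 575 < K2 = 820; K2/α21 = 820/1.62 = 506 < K1 = 851.
Since both are reversed, neither can invade when rare; the interior point is a saddle.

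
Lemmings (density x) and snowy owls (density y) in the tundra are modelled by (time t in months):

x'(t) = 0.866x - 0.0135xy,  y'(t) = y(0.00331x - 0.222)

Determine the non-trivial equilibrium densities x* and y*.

x* ≈ 67.1, y* ≈ 64.1

Set dy/dt = 0 with y > 0: 0.00331x - 0.222 = 0, so x* = 0.222/0.00331 = 67.1.
Set dx/dt = 0 with x > 0: 0.866 - 0.0135y = 0, so y* = 0.866/0.0135 = 64.1.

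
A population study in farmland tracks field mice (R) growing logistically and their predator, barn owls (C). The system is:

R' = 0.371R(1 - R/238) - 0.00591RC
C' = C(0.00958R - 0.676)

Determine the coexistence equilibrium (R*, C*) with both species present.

R* ≈ 70.6, C* ≈ 44.2

From dC/dt = 0 with C > 0: 0.00958R* = 0.676, so R* = 70.6.
Substitute into dR/dt = 0: 0.371(1 - 70.6/238) = 0.00591C*.
The bracket is 0.704, giving C* = 0.261/0.00591 = 44.2.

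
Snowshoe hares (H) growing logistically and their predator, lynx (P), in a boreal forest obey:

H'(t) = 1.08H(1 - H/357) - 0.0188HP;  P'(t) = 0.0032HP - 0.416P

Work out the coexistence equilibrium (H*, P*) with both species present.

From dP/dt = 0 with P > 0: 0.0032H* = 0.416, so H* = 130.
Substitute into dH/dt = 0: 1.08(1 - 130/357) = 0.0188P*.
The bracket is 0.636, giving P* = 0.687/0.0188 = 36.5.

H* ≈ 130, P* ≈ 36.5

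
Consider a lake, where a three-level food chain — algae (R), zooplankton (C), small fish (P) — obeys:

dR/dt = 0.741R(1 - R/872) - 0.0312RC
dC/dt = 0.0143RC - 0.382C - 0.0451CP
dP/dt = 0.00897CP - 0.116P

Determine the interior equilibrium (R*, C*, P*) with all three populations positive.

From dP/dt = 0: 0.00897C* = 0.116, so C* = 12.9.
From dR/dt = 0: 0.741(1 - R*/872) = 0.0312·12.9, giving R* = 872·(1 - 0.545) = 397.
From dC/dt = 0: 0.0143·397 - 0.382 = 0.0451P*, so P* = 5.3/0.0451 = 117.

R* ≈ 397, C* ≈ 12.9, P* ≈ 117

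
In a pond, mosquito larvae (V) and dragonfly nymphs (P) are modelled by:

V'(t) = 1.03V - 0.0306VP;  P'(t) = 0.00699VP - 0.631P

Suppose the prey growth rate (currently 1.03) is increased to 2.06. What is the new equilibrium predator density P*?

P* ≈ 67.3

At the interior fixed point, setting dV/dt = 0 with V > 0 fixes P* = (prey growth rate)/(VP coefficient) — independent of the other coefficients.
With the change, P* = 2.06/0.0306 = 67.3; it rises from 33.7.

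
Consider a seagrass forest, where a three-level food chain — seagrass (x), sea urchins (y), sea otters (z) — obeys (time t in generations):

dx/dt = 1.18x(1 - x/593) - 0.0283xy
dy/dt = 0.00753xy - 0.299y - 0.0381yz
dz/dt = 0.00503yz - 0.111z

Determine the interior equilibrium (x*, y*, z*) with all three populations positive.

From dz/dt = 0: 0.00503y* = 0.111, so y* = 22.1.
From dx/dt = 0: 1.18(1 - x*/593) = 0.0283·22.1, giving x* = 593·(1 - 0.529) = 279.
From dy/dt = 0: 0.00753·279 - 0.299 = 0.0381z*, so z* = 1.8/0.0381 = 47.3.

x* ≈ 279, y* ≈ 22.1, z* ≈ 47.3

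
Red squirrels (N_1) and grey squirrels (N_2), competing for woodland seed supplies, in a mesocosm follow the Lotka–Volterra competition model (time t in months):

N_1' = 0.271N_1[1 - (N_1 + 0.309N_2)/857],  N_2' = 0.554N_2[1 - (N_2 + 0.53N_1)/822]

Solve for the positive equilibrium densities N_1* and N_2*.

Setting both brackets to zero gives the nullclines N_1 + 0.309N_2 = 857 and 0.53N_1 + N_2 = 822.
Substituting N_2 = 822 - 0.53N_1 into the first: N_1(1 - 0.309·0.53) = 857 - 0.309·822.
So N_1* = 603/0.836 = 721, and then N_2* = 822 - 0.53·721 = 440.

N_1* ≈ 721, N_2* ≈ 440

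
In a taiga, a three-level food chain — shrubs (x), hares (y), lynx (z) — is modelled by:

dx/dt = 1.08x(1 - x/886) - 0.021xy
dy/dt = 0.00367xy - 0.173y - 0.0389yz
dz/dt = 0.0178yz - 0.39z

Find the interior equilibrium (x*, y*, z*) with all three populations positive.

x* ≈ 509, y* ≈ 21.9, z* ≈ 43.5

From dz/dt = 0: 0.0178y* = 0.39, so y* = 21.9.
From dx/dt = 0: 1.08(1 - x*/886) = 0.021·21.9, giving x* = 886·(1 - 0.426) = 509.
From dy/dt = 0: 0.00367·509 - 0.173 = 0.0389z*, so z* = 1.69/0.0389 = 43.5.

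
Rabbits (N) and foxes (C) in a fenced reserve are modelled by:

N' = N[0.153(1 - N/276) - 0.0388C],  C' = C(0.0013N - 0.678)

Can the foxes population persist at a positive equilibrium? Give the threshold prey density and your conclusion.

Threshold N = 522; K < 522, so no, the predator goes extinct.

The predator equation gives dC/dt > 0 only when N > 0.678/0.0013 = 522.
Without the predator, N → K = 276. Since 276 < 522, the predator cannot invade.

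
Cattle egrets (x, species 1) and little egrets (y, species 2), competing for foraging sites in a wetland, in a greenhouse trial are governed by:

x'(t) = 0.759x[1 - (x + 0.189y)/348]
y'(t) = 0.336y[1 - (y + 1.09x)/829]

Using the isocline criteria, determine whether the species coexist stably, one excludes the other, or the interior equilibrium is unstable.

stable coexistence

Compare the nullcline intercepts: K1/α12 = 348/0.189 = 1840 > K2 = 829; K2/α21 = 829/1.09 = 761 > K1 = 348.
Since both inequalities hold, each species can invade when rare, so the interior equilibrium is stable.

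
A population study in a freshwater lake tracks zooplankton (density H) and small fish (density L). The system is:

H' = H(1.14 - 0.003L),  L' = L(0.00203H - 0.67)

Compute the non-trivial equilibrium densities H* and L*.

Set dL/dt = 0 with L > 0: 0.00203H - 0.67 = 0, so H* = 0.67/0.00203 = 330.
Set dH/dt = 0 with H > 0: 1.14 - 0.003L = 0, so L* = 1.14/0.003 = 380.

H* ≈ 330, L* ≈ 380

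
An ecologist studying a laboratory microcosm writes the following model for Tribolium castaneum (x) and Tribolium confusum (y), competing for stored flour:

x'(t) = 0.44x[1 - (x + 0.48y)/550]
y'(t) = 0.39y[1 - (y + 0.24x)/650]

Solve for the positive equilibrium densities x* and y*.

x* ≈ 269, y* ≈ 585

Setting both brackets to zero gives the nullclines x + 0.48y = 550 and 0.24x + y = 650.
Substituting y = 650 - 0.24x into the first: x(1 - 0.48·0.24) = 550 - 0.48·650.
So x* = 238/0.885 = 269, and then y* = 650 - 0.24·269 = 585.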